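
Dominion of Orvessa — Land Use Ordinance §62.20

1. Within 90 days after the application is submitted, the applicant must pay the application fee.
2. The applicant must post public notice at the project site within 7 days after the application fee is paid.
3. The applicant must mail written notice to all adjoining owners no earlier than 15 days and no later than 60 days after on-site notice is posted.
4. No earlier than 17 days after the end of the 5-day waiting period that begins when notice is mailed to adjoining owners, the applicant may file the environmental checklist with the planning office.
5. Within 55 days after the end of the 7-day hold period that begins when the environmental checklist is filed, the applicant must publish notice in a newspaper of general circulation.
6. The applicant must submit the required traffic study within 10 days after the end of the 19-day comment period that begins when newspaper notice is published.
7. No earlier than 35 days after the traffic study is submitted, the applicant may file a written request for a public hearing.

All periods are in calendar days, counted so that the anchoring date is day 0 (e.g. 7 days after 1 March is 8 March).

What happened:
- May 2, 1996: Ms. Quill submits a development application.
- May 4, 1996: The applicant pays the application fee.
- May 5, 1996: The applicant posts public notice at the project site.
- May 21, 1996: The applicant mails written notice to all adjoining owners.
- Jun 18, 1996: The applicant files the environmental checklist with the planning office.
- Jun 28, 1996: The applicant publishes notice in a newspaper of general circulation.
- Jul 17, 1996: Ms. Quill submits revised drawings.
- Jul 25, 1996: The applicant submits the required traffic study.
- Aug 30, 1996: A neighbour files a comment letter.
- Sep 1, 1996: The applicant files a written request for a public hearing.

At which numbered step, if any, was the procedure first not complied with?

None — every step was satisfied

Step 1: 90 days after May 2, 1996 (when the application is submitted) is Jul 31, 1996; completed May 4, 1996, before the deadline.
Step 2: 7 days after May 4, 1996 (when the application fee is paid) is May 11, 1996; done May 5, 1996 — timely.
Step 3: the window is 15–60 days after May 5, 1996 (when on-site notice is posted), so May 20, 1996 through Jul 4, 1996; done May 21, 1996, which is between those dates.
Step 4: the earliest permitted date is 17 days after May 26, 1996 (end of the 5-day waiting period, which began when notice is mailed to adjoining owners on May 21, 1996), i.e. Jun 12, 1996; done Jun 18, 1996, after the minimum wait.
Step 5: 55 days after Jun 25, 1996 (end of the 7-day hold period, which began when the environmental checklist is filed on Jun 18, 1996) is Aug 19, 1996; Jun 28, 1996 is within that limit.
Step 6: 10 days after Jul 17, 1996 (end of the 19-day comment period, which began when newspaper notice is published on Jun 28, 1996) is Jul 27, 1996; Jul 25, 1996 is within that limit.
Step 7: the earliest permitted date is 35 days after Jul 25, 1996 (when the traffic study is submitted), i.e. Aug 29, 1996; done Sep 1, 1996 — permitted.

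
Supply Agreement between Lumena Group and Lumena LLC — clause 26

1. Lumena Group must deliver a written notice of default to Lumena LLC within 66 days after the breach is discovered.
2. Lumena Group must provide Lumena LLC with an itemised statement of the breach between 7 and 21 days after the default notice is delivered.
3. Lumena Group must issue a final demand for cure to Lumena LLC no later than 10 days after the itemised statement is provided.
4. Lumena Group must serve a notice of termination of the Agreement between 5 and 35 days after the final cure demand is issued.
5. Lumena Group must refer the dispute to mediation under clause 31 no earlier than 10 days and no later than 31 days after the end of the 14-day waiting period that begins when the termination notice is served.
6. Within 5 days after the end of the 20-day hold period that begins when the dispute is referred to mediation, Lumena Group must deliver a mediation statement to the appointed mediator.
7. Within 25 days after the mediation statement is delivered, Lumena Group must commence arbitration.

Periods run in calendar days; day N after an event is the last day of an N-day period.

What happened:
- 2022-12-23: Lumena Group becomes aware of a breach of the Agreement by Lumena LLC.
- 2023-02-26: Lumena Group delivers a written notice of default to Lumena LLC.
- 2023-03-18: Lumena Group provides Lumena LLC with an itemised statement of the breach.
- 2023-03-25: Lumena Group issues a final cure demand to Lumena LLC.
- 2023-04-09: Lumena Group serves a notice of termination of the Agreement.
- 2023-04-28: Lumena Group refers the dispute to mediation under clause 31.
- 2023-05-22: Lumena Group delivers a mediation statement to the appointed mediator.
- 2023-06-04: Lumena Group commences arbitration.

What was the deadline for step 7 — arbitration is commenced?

2023-06-16

Step 7 runs from 2023-05-22, when the mediation statement is delivered. 25 days after 2023-05-22 is 2023-06-16.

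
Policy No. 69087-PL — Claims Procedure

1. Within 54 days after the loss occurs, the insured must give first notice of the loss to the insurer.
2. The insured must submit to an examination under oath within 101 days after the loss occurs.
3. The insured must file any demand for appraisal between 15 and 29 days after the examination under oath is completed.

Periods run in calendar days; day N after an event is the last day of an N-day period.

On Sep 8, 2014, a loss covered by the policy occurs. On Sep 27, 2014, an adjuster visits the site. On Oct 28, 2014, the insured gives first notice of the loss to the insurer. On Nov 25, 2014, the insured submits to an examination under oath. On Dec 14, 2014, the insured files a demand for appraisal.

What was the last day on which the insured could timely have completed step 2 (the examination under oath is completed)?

Dec 18, 2014

Step 2 runs from Sep 8, 2014, when the loss occurs. 101 days after Sep 8, 2014 is Dec 18, 2014.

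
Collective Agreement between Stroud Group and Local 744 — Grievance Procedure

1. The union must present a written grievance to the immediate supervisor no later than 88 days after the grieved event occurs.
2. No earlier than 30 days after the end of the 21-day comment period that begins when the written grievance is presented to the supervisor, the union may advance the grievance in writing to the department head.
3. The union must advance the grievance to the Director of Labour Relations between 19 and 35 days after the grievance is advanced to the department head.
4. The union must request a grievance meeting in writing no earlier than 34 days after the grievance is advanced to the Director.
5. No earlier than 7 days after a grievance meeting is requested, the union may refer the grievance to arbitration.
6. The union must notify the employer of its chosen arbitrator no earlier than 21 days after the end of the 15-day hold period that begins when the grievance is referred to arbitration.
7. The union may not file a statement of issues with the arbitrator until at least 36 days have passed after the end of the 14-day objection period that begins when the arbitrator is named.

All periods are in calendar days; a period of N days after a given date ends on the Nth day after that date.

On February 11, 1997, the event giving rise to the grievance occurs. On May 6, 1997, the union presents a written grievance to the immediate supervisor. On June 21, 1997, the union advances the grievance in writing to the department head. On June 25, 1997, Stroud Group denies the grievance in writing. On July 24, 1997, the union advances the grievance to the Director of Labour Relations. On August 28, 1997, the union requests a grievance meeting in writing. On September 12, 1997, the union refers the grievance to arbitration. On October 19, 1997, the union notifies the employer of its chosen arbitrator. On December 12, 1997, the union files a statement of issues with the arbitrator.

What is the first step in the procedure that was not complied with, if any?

Step 2

(1) due by February 11, 1997 + 88 days = May 10, 1997; done May 6, 1997 — timely.
(2) permitted from May 27, 1997 + 30 days = June 26, 1997 onward; June 21, 1997 is 5 days before the earliest permitted date.
The procedure was therefore not followed at step 2.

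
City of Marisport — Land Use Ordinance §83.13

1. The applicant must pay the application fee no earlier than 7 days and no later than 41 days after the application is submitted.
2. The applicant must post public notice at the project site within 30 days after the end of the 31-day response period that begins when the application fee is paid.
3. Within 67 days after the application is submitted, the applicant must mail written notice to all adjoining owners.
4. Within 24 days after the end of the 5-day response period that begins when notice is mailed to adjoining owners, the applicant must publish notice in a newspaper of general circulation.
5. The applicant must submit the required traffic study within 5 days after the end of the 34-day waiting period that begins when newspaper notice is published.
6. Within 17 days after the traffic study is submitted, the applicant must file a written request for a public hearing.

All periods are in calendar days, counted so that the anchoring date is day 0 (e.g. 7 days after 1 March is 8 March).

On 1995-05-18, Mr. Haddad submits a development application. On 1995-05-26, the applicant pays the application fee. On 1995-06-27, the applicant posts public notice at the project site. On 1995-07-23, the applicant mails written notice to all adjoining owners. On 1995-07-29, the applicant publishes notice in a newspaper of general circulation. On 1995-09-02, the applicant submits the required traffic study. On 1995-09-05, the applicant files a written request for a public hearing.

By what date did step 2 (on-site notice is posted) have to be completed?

1995-07-26

The application fee is paid on 1995-05-26; the 31-day response period therefore ends 1995-06-26, and step 2 runs from that date. 30 days after 1995-06-26 is 1995-07-26.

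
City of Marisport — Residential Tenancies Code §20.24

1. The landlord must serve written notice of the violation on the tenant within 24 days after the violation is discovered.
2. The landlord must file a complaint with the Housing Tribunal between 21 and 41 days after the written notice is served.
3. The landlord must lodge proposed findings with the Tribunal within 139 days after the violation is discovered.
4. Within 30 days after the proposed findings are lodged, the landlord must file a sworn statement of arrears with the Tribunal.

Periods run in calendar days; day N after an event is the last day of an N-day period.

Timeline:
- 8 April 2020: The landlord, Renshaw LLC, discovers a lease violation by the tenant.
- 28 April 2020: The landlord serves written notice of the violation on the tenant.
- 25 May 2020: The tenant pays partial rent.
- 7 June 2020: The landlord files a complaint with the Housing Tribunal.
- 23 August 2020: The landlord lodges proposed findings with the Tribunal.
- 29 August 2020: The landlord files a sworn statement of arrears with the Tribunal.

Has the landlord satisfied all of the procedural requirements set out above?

Step 1 — counting 24 days from 8 April 2020 (when the violation is discovered) gives a deadline of 2 May 2020; completed 28 April 2020, before the deadline.
Step 2 — 21 and 41 days from 28 April 2020 (when the written notice is served) are 19 May 2020 and 8 June 2020 respectively; done 7 June 2020, which is between those dates.
Step 3 — counting 139 days from 8 April 2020 (when the violation is discovered) gives a deadline of 25 August 2020; completed 23 August 2020, before the deadline.
Step 4 — counting 30 days from 23 August 2020 (when the proposed findings are lodged) gives a deadline of 22 September 2020; 29 August 2020 is within that limit.

Yes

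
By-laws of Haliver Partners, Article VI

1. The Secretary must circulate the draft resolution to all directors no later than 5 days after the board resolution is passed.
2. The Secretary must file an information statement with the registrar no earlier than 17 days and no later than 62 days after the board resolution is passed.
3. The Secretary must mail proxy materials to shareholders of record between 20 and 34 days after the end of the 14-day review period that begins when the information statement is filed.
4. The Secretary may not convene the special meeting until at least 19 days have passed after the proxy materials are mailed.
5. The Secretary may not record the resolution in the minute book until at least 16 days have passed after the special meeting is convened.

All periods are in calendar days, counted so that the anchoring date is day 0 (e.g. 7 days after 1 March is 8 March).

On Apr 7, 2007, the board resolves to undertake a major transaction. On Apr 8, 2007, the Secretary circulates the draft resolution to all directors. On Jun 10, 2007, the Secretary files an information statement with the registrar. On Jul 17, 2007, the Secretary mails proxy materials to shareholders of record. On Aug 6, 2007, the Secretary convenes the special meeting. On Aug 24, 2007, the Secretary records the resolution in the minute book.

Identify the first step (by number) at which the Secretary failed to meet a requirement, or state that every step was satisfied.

(1) due by Apr 7, 2007 + 5 days = Apr 12, 2007; Apr 8, 2007 is within that limit.
(2) the permitted window runs from Apr 7, 2007 + 17 = Apr 24, 2007 to Apr 7, 2007 + 62 = Jun 8, 2007; done Jun 10, 2007 — 2 days after the window closed.
The analysis stops there.

Step 2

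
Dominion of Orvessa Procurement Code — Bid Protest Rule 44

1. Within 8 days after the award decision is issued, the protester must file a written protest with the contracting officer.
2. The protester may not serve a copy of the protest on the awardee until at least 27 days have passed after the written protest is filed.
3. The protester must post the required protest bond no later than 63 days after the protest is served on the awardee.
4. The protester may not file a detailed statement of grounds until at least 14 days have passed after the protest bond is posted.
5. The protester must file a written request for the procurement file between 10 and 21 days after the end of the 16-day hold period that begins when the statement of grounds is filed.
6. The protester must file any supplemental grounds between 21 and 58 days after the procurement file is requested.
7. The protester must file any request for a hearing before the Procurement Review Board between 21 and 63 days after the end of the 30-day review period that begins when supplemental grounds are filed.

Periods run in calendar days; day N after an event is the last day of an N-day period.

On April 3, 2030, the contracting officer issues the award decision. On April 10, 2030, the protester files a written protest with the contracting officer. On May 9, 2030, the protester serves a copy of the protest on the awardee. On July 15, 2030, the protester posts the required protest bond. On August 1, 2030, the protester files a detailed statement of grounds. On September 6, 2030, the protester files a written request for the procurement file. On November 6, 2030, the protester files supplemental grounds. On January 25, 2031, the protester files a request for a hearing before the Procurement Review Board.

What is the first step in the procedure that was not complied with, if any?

Step 3

Step 1 — counting 8 days from April 3, 2030 (when the award decision is issued) gives a deadline of April 11, 2030; done April 10, 2030 — timely.
Step 2 — must wait 27 days from April 10, 2030 (when the written protest is filed), so not before May 7, 2030; done May 9, 2030 — permitted.
Step 3 — counting 63 days from May 9, 2030 (when the protest is served on the awardee) gives a deadline of July 11, 2030; done July 15, 2030 — 4 days late.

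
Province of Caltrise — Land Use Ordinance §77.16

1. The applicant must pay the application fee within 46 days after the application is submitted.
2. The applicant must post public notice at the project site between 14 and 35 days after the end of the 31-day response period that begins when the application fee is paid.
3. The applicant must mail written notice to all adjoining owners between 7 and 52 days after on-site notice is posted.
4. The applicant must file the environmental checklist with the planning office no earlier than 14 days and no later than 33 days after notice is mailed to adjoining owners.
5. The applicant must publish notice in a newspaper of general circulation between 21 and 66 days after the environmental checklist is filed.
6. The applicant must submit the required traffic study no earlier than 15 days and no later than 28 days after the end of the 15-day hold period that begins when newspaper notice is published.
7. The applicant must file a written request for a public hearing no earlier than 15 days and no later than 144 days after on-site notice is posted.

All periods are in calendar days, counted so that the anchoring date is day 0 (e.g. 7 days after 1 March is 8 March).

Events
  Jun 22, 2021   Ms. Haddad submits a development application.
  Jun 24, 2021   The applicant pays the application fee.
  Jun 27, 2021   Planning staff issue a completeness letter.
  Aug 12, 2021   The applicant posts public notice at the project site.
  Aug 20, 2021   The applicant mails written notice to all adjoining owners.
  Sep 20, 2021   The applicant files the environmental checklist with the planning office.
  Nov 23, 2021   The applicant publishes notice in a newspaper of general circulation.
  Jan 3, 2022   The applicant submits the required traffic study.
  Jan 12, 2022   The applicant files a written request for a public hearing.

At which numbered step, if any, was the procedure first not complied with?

Step 7

Step 1 — counting 46 days from Jun 22, 2021 (when the application is submitted) gives a deadline of Aug 7, 2021; completed Jun 24, 2021, before the deadline.
Step 2 — 14 and 35 days from Jul 25, 2021 (end of the 31-day response period, which began when the application fee is paid on Jun 24, 2021) are Aug 8, 2021 and Aug 29, 2021 respectively; done Aug 12, 2021, which is between those dates.
Step 3 — 7 and 52 days from Aug 12, 2021 (when on-site notice is posted) are Aug 19, 2021 and Oct 3, 2021 respectively; Aug 20, 2021 falls inside that range.
Step 4 — 14 and 33 days from Aug 20, 2021 (when notice is mailed to adjoining owners) are Sep 3, 2021 and Sep 22, 2021 respectively; done Sep 20, 2021, which is between those dates.
Step 5 — 21 and 66 days from Sep 20, 2021 (when the environmental checklist is filed) are Oct 11, 2021 and Nov 25, 2021 respectively; done Nov 23, 2021, which is between those dates.
Step 6 — 15 and 28 days from Dec 8, 2021 (end of the 15-day hold period, which began when newspaper notice is published on Nov 23, 2021) are Dec 23, 2021 and Jan 5, 2022 respectively; Jan 3, 2022 falls inside that range.
Step 7 — 15 and 144 days from Aug 12, 2021 (when on-site notice is posted) are Aug 27, 2021 and Jan 3, 2022 respectively; done Jan 12, 2022 — 9 days after the window closed.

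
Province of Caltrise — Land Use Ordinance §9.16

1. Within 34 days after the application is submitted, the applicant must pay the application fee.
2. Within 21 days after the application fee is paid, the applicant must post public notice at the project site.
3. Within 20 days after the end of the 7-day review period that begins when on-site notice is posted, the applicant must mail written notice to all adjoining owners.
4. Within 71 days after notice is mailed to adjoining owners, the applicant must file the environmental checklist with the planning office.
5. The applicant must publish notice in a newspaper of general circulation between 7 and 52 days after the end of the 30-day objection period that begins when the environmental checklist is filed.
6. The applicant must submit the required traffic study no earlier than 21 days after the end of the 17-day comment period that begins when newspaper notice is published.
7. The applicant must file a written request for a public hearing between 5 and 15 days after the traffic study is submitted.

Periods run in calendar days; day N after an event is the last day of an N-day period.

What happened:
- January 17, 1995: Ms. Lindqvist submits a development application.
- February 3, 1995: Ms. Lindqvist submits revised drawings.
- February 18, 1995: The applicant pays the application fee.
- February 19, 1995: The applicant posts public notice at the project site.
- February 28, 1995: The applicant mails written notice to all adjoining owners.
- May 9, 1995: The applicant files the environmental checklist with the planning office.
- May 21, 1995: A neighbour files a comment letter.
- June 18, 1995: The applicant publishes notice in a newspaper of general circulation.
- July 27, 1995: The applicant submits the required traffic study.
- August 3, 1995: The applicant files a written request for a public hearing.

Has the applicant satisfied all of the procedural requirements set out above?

Step 1: 34 days after January 17, 1995 (when the application is submitted) is February 20, 1995; done February 18, 1995 — timely.
Step 2: 21 days after February 18, 1995 (when the application fee is paid) is March 11, 1995; done February 19, 1995 — timely.
Step 3: 20 days after February 26, 1995 (end of the 7-day review period, which began when on-site notice is posted on February 19, 1995) is March 18, 1995; completed February 28, 1995, before the deadline.
Step 4: 71 days after February 28, 1995 (when notice is mailed to adjoining owners) is May 10, 1995; done May 9, 1995 — timely.
Step 5: the window is 7–52 days after June 8, 1995 (end of the 30-day objection period, which began when the environmental checklist is filed on May 9, 1995), so June 15, 1995 through July 30, 1995; June 18, 1995 falls inside that range.
Step 6: the earliest permitted date is 21 days after July 5, 1995 (end of the 17-day comment period, which began when newspaper notice is published on June 18, 1995), i.e. July 26, 1995; done July 27, 1995, after the minimum wait.
Step 7: the window is 5–15 days after July 27, 1995 (when the traffic study is submitted), so August 1, 1995 through August 11, 1995; August 3, 1995 falls inside that range.

Yes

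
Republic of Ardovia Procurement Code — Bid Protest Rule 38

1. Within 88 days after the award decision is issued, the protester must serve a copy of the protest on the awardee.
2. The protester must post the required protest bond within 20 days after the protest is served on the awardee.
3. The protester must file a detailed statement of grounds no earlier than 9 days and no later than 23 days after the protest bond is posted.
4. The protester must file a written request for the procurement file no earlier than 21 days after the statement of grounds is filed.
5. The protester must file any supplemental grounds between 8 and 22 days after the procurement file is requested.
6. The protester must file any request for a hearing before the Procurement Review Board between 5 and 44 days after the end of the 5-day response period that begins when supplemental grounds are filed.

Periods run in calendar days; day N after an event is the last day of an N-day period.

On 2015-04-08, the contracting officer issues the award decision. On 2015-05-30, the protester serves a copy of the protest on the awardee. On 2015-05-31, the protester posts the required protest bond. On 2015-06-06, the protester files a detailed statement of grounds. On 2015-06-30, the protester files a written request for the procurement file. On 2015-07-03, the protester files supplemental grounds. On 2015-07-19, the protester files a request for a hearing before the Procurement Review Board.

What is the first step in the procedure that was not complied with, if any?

Step 3

Step 1 — counting 88 days from 2015-04-08 (when the award decision is issued) gives a deadline of 2015-07-05; completed 2015-05-30, before the deadline.
Step 2 — counting 20 days from 2015-05-30 (when the protest is served on the awardee) gives a deadline of 2015-06-19; done 2015-05-31 — timely.
Step 3 — 9 and 23 days from 2015-05-31 (when the protest bond is posted) are 2015-06-09 and 2015-06-23 respectively; done 2015-06-06 — 3 days before the window opened.
That is the first point of non-compliance.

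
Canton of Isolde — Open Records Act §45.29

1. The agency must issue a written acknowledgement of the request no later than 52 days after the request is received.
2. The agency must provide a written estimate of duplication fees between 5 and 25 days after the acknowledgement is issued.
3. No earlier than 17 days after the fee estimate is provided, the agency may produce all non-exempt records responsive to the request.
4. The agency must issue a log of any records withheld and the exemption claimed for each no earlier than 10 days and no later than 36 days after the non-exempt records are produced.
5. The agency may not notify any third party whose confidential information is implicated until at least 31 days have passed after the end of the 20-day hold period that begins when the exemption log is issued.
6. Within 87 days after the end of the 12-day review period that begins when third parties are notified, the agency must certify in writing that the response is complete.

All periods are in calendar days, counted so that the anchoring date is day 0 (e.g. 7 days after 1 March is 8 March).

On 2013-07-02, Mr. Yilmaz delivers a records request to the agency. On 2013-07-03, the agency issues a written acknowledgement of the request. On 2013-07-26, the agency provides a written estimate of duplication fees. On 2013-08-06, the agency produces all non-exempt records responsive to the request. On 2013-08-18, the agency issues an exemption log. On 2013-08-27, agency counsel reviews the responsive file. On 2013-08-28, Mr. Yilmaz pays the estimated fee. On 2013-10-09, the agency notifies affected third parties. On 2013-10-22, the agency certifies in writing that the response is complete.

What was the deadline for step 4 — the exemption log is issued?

2013-09-11

Step 4 runs from 2013-08-06, when the non-exempt records are produced. The window is 10–36 days after 2013-08-06; it closes on 2013-09-11.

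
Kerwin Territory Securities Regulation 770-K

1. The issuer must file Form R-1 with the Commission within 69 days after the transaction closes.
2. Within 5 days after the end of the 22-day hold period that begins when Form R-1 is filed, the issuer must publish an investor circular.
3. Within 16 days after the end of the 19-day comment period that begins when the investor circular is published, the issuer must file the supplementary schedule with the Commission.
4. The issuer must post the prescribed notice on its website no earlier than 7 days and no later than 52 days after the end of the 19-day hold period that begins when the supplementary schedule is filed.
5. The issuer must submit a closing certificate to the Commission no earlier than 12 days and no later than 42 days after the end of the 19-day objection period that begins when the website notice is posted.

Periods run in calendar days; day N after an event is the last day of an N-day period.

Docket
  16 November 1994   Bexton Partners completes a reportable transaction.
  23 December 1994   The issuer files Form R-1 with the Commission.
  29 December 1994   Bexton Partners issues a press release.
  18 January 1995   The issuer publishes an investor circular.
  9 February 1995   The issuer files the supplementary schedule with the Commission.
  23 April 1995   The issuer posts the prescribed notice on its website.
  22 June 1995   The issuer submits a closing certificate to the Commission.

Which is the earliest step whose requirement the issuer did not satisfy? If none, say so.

Step 4

Step 1: 69 days after 16 November 1994 (when the transaction closes) is 24 January 1995; completed 23 December 1994, before the deadline.
Step 2: 5 days after 14 January 1995 (end of the 22-day hold period, which began when Form R-1 is filed on 23 December 1994) is 19 January 1995; completed 18 January 1995, before the deadline.
Step 3: 16 days after 6 February 1995 (end of the 19-day comment period, which began when the investor circular is published on 18 January 1995) is 22 February 1995; done 9 February 1995 — timely.
Step 4: the window is 7–52 days after 28 February 1995 (end of the 19-day hold period, which began when the supplementary schedule is filed on 9 February 1995), so 7 March 1995 through 21 April 1995; 23 April 1995 is 2 days past the end of the window.
That is the first point of non-compliance.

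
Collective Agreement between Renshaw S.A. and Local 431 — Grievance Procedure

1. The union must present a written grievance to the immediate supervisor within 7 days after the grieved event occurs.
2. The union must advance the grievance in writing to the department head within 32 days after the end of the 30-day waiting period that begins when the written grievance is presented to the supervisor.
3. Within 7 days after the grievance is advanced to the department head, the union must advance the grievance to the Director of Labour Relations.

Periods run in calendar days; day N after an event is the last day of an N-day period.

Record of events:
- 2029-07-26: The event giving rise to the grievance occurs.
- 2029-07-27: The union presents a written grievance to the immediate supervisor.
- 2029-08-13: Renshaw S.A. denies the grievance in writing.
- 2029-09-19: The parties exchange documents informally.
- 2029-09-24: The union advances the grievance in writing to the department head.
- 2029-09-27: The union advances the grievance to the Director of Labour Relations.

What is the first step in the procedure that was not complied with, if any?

Step 1: 7 days after 2029-07-26 (when the grieved event occurs) is 2029-08-02; done 2029-07-27 — timely.
Step 2: 32 days after 2029-08-26 (end of the 30-day waiting period, which began when the written grievance is presented to the supervisor on 2029-07-27) is 2029-09-27; done 2029-09-24 — timely.
Step 3: 7 days after 2029-09-24 (when the grievance is advanced to the department head) is 2029-10-01; completed 2029-09-27, before the deadline.

None — every step was satisfied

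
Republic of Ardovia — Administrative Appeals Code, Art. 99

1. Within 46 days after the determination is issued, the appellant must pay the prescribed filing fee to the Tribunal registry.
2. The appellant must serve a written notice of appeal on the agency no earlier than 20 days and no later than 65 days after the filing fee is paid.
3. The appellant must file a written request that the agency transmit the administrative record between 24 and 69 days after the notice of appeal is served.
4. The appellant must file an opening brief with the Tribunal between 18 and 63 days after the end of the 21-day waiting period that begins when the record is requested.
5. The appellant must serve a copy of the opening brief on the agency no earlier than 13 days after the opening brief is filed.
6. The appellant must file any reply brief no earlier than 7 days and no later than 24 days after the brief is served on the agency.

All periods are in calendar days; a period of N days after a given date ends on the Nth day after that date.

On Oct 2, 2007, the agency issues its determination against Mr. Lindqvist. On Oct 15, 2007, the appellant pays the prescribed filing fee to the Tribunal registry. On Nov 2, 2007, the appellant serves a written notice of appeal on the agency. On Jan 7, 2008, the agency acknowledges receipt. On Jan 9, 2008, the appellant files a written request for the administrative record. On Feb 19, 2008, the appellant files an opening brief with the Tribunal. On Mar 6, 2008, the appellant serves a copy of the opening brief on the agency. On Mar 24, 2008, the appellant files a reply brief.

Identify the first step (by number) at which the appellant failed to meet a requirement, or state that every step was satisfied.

Step 2

(1) due by Oct 2, 2007 + 46 days = Nov 17, 2007; done Oct 15, 2007 — timely.
(2) the permitted window runs from Oct 15, 2007 + 20 = Nov 4, 2007 to Oct 15, 2007 + 65 = Dec 19, 2007; Nov 2, 2007 is 2 days too early.
The analysis stops there.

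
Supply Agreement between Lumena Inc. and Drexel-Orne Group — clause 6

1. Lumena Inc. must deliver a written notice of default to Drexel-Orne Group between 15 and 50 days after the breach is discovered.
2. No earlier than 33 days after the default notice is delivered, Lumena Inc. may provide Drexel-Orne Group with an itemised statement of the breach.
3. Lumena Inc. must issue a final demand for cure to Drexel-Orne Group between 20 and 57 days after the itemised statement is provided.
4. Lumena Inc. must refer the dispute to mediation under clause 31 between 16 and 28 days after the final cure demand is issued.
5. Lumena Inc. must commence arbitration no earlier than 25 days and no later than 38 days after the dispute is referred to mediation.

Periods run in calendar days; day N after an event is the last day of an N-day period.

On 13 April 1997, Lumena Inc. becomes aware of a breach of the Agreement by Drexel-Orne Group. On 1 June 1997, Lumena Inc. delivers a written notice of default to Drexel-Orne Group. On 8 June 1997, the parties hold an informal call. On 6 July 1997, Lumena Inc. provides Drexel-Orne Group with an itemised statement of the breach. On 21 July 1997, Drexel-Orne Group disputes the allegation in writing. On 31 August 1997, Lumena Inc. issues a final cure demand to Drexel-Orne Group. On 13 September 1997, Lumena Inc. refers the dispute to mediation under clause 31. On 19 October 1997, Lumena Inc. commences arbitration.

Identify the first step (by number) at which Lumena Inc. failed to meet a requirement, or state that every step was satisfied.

Step 4

Step 1 — 15 and 50 days from 13 April 1997 (when the breach is discovered) are 28 April 1997 and 2 June 1997 respectively; done 1 June 1997, which is between those dates.
Step 2 — must wait 33 days from 1 June 1997 (when the default notice is delivered), so not before 4 July 1997; done 6 July 1997, after the minimum wait.
Step 3 — 20 and 57 days from 6 July 1997 (when the itemised statement is provided) are 26 July 1997 and 1 September 1997 respectively; done 31 August 1997 — within the window.
Step 4 — 16 and 28 days from 31 August 1997 (when the final cure demand is issued) are 16 September 1997 and 28 September 1997 respectively; 13 September 1997 is 3 days too early.
That is the first point of non-compliance.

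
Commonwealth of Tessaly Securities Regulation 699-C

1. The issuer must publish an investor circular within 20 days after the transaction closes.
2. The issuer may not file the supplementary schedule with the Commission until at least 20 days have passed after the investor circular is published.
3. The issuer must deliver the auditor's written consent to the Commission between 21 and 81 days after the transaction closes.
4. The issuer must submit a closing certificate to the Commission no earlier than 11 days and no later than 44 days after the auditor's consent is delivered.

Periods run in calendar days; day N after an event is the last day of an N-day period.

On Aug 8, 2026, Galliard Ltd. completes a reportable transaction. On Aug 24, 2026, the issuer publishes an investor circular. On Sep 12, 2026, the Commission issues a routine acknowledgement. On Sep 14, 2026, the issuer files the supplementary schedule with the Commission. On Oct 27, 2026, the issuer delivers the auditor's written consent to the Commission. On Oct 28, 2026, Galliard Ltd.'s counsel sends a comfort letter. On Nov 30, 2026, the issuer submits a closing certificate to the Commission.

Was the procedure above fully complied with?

Yes

Step 1 — counting 20 days from Aug 8, 2026 (when the transaction closes) gives a deadline of Aug 28, 2026; completed Aug 24, 2026, before the deadline.
Step 2 — must wait 20 days from Aug 24, 2026 (when the investor circular is published), so not before Sep 13, 2026; done Sep 14, 2026, after the minimum wait.
Step 3 — 21 and 81 days from Aug 8, 2026 (when the transaction closes) are Aug 29, 2026 and Oct 28, 2026 respectively; done Oct 27, 2026 — within the window.
Step 4 — 11 and 44 days from Oct 27, 2026 (when the auditor's consent is delivered) are Nov 7, 2026 and Dec 10, 2026 respectively; Nov 30, 2026 falls inside that range.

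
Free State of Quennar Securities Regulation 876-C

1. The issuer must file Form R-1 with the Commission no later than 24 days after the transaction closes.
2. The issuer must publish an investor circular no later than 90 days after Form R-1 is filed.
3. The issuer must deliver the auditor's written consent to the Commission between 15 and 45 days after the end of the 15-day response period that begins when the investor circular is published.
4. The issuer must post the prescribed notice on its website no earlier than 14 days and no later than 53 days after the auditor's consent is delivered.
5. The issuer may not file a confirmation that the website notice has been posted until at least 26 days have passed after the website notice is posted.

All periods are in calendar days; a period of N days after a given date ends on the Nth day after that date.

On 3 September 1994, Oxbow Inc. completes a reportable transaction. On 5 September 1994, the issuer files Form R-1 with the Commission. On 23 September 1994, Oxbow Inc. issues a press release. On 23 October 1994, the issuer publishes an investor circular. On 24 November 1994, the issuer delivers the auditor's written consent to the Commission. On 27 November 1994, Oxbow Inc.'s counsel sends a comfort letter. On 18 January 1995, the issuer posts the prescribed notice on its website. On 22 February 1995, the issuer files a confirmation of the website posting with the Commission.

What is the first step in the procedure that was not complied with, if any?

Step 4

Step 1: 24 days after 3 September 1994 (when the transaction closes) is 27 September 1994; 5 September 1994 is within that limit.
Step 2: 90 days after 5 September 1994 (when Form R-1 is filed) is 4 December 1994; done 23 October 1994 — timely.
Step 3: the window is 15–45 days after 7 November 1994 (end of the 15-day response period, which began when the investor circular is published on 23 October 1994), so 22 November 1994 through 22 December 1994; done 24 November 1994 — within the window.
Step 4: the window is 14–53 days after 24 November 1994 (when the auditor's consent is delivered), so 8 December 1994 through 16 January 1995; done 18 January 1995 — 2 days after the window closed.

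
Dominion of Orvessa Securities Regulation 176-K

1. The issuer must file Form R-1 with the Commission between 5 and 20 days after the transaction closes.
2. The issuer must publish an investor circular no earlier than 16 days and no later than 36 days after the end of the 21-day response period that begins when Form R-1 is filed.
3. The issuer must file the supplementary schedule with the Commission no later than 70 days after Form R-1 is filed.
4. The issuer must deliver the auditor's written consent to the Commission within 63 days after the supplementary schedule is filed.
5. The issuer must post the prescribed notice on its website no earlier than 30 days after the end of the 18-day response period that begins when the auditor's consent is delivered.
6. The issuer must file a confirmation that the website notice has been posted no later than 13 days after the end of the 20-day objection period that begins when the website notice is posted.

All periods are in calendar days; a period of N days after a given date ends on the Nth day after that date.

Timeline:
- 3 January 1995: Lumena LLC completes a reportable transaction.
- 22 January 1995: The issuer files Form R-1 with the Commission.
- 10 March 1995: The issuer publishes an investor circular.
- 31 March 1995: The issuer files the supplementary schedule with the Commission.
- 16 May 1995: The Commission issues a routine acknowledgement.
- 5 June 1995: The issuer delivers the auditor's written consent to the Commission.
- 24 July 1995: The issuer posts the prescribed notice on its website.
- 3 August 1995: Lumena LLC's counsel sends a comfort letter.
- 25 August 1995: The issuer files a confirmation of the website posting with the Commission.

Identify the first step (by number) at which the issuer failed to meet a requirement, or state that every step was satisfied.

Step 4

(1) the permitted window runs from 3 January 1995 + 5 = 8 January 1995 to 3 January 1995 + 20 = 23 January 1995; 22 January 1995 falls inside that range.
(2) the permitted window runs from 12 February 1995 + 16 = 28 February 1995 to 12 February 1995 + 36 = 20 March 1995; done 10 March 1995 — within the window.
(3) due by 22 January 1995 + 70 days = 2 April 1995; 31 March 1995 is within that limit.
(4) due by 31 March 1995 + 63 days = 2 June 1995; 5 June 1995 misses that deadline by 3 days.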